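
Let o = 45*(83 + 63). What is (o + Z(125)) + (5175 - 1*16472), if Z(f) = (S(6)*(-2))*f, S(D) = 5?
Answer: -5977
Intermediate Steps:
Z(f) = -10*f (Z(f) = (5*(-2))*f = -10*f)
o = 6570 (o = 45*146 = 6570)
(o + Z(125)) + (5175 - 1*16472) = (6570 - 10*125) + (5175 - 1*16472) = (6570 - 1250) + (5175 - 16472) = 5320 - 11297 = -5977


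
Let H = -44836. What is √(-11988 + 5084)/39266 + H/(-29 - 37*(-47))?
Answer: -22418/855 + I*√1726/19633 ≈ -26.22 + 0.0021161*I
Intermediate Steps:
√(-11988 + 5084)/39266 + H/(-29 - 37*(-47)) = √(-11988 + 5084)/39266 - 44836/(-29 - 37*(-47)) = √(-6904)*(1/39266) - 44836/(-29 + 1739) = (2*I*√1726)*(1/39266) - 44836/1710 = I*√1726/19633 - 44836*1/1710 = I*√1726/19633 - 22418/855 = -22418/855 + I*√1726/19633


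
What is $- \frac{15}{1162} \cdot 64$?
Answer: $- \frac{480}{581} \approx -0.82616$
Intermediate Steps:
$- \frac{15}{1162} \cdot 64 = \left(-15\right) \frac{1}{1162} \cdot 64 = \left(- \frac{15}{1162}\right) 64 = - \frac{480}{581}$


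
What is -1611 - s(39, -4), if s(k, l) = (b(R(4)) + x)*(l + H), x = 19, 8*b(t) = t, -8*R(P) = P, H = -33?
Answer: -14565/16 ≈ -910.31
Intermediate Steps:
R(P) = -P/8
b(t) = t/8
s(k, l) = -9999/16 + 303*l/16 (s(k, l) = ((-⅛*4)/8 + 19)*(l - 33) = ((⅛)*(-½) + 19)*(-33 + l) = (-1/16 + 19)*(-33 + l) = 303*(-33 + l)/16 = -9999/16 + 303*l/16)
-1611 - s(39, -4) = -1611 - (-9999/16 + (303/16)*(-4)) = -1611 - (-9999/16 - 303/4) = -1611 - 1*(-11211/16) = -1611 + 11211/16 = -14565/16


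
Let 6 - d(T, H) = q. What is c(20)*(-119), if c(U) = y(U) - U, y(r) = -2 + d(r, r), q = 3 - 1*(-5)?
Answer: 2856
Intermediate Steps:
q = 8 (q = 3 + 5 = 8)
d(T, H) = -2 (d(T, H) = 6 - 1*8 = 6 - 8 = -2)
y(r) = -4 (y(r) = -2 - 2 = -4)
c(U) = -4 - U
c(20)*(-119) = (-4 - 1*20)*(-119) = (-4 - 20)*(-119) = -24*(-119) = 2856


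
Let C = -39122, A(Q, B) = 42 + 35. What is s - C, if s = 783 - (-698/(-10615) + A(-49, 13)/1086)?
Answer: 460018875067/11527890 ≈ 39905.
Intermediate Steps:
A(Q, B) = 77
s = 9024762487/11527890 (s = 783 - (-698/(-10615) + 77/1086) = 783 - (-698*(-1/10615) + 77*(1/1086)) = 783 - (698/10615 + 77/1086) = 783 - 1*1575383/11527890 = 783 - 1575383/11527890 = 9024762487/11527890 ≈ 782.86)
s - C = 9024762487/11527890 - 1*(-39122) = 9024762487/11527890 + 39122 = 460018875067/11527890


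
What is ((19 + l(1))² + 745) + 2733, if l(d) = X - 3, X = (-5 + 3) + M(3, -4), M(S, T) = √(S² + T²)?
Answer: 3839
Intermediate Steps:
X = 3 (X = (-5 + 3) + √(3² + (-4)²) = -2 + √(9 + 16) = -2 + √25 = -2 + 5 = 3)
l(d) = 0 (l(d) = 3 - 3 = 0)
((19 + l(1))² + 745) + 2733 = ((19 + 0)² + 745) + 2733 = (19² + 745) + 2733 = (361 + 745) + 2733 = 1106 + 2733 = 3839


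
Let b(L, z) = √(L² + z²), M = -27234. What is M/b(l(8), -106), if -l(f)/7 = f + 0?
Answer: -13617*√3593/3593 ≈ -227.17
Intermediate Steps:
l(f) = -7*f (l(f) = -7*(f + 0) = -7*f)
M/b(l(8), -106) = -27234/√((-7*8)² + (-106)²) = -27234/√((-56)² + 11236) = -27234/√(3136 + 11236) = -27234*√3593/7186 = -13617*√3593/3593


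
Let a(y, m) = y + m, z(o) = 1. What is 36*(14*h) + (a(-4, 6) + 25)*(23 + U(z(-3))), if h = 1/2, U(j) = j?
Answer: 900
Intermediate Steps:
h = ½ ≈ 0.50000
a(y, m) = m + y
36*(14*h) + (a(-4, 6) + 25)*(23 + U(z(-3))) = 36*(14*(½)) + ((6 - 4) + 25)*(23 + 1) = 36*7 + (2 + 25)*24 = 252 + 27*24 = 252 + 648 = 900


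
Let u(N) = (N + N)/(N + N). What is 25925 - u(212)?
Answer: 25924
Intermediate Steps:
u(N) = 1 (u(N) = (2*N)/((2*N)) = (2*N)*(1/(2*N)) = 1)
25925 - u(212) = 25925 - 1*1 = 25925 - 1 = 25924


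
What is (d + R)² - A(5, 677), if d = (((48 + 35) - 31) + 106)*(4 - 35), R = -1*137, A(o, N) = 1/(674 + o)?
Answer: 17213481774/679 ≈ 2.5351e+7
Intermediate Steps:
R = -137
d = -4898 (d = ((83 - 31) + 106)*(-31) = (52 + 106)*(-31) = 158*(-31) = -4898)
(d + R)² - A(5, 677) = (-4898 - 137)² - 1/(674 + 5) = (-5035)² - 1/679 = 25351225 - 1*1/679 = 25351225 - 1/679 = 17213481774/679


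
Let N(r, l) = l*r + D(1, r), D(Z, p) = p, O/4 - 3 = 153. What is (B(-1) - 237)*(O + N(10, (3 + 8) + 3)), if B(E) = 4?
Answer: -180342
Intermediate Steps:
O = 624 (O = 12 + 4*153 = 12 + 612 = 624)
N(r, l) = r + l*r (N(r, l) = l*r + r = r + l*r)
(B(-1) - 237)*(O + N(10, (3 + 8) + 3)) = (4 - 237)*(624 + 10*(1 + ((3 + 8) + 3))) = -233*(624 + 10*(1 + (11 + 3))) = -233*(624 + 10*(1 + 14)) = -233*(624 + 10*15) = -233*(624 + 150) = -233*774 = -180342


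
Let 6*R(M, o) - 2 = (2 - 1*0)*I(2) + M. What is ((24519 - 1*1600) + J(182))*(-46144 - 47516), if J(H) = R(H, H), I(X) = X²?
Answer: -2149590660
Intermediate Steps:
R(M, o) = 5/3 + M/6 (R(M, o) = ⅓ + ((2 - 1*0)*2² + M)/6 = ⅓ + ((2 + 0)*4 + M)/6 = ⅓ + (2*4 + M)/6 = ⅓ + (8 + M)/6 = ⅓ + (4/3 + M/6) = 5/3 + M/6)
J(H) = 5/3 + H/6
((24519 - 1*1600) + J(182))*(-46144 - 47516) = ((24519 - 1*1600) + (5/3 + (⅙)*182))*(-46144 - 47516) = ((24519 - 1600) + (5/3 + 91/3))*(-93660) = (22919 + 32)*(-93660) = 22951*(-93660) = -2149590660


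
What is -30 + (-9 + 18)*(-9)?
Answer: -111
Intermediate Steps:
-30 + (-9 + 18)*(-9) = -30 + 9*(-9) = -30 - 81 = -111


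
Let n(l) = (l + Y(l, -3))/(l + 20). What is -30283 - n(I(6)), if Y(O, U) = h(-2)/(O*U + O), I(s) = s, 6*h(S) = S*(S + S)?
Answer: -7086275/234 ≈ -30283.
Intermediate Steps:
h(S) = S**2/3 (h(S) = (S*(S + S))/6 = (S*(2*S))/6 = (2*S**2)/6 = S**2/3)
Y(O, U) = 4/(3*(O + O*U)) (Y(O, U) = ((1/3)*(-2)**2)/(O*U + O) = ((1/3)*4)/(O + O*U) = 4/(3*(O + O*U)))
n(l) = (l - 2/(3*l))/(20 + l) (n(l) = (l + 4/(3*l*(1 - 3)))/(l + 20) = (l + (4/3)/(l*(-2)))/(20 + l) = (l + (4/3)*(-1/2)/l)/(20 + l) = (l - 2/(3*l))/(20 + l))
-30283 - n(I(6)) = -30283 - (-2/3 + 6**2)/(6*(20 + 6)) = -30283 - (-2/3 + 36)/(6*26) = -30283 - 106/(6*26*3) = -30283 - 1*53/234 = -30283 - 53/234 = -7086275/234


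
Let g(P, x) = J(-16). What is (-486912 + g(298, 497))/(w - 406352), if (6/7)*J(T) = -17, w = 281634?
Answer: 2921591/748308 ≈ 3.9043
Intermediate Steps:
J(T) = -119/6 (J(T) = (7/6)*(-17) = -119/6)
g(P, x) = -119/6
(-486912 + g(298, 497))/(w - 406352) = (-486912 - 119/6)/(281634 - 406352) = -2921591/6/(-124718) = -2921591/6*(-1/124718) = 2921591/748308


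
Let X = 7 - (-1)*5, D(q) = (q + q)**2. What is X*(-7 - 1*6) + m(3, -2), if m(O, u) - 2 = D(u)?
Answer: -138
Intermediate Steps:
D(q) = 4*q**2 (D(q) = (2*q)**2 = 4*q**2)
m(O, u) = 2 + 4*u**2
X = 12 (X = 7 - 1*(-5) = 7 + 5 = 12)
X*(-7 - 1*6) + m(3, -2) = 12*(-7 - 1*6) + (2 + 4*(-2)**2) = 12*(-7 - 6) + (2 + 4*4) = 12*(-13) + (2 + 16) = -156 + 18 = -138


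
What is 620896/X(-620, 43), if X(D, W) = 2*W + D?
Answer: -310448/267 ≈ -1162.7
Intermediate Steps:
X(D, W) = D + 2*W
620896/X(-620, 43) = 620896/(-620 + 2*43) = 620896/(-620 + 86) = 620896/(-534) = 620896*(-1/534) = -310448/267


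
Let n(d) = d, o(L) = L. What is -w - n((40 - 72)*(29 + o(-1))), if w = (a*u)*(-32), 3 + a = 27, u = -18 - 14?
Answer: -23680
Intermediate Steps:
u = -32
a = 24 (a = -3 + 27 = 24)
w = 24576 (w = (24*(-32))*(-32) = -768*(-32) = 24576)
-w - n((40 - 72)*(29 + o(-1))) = -1*24576 - (40 - 72)*(29 - 1) = -24576 - (-32)*28 = -24576 - 1*(-896) = -24576 + 896 = -23680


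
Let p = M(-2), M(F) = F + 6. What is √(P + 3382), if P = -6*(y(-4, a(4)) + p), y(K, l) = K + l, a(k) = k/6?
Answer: √3378 ≈ 58.121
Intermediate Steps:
a(k) = k/6 (a(k) = k*(⅙) = k/6)
M(F) = 6 + F
p = 4 (p = 6 - 2 = 4)
P = -4 (P = -6*((-4 + (⅙)*4) + 4) = -6*((-4 + ⅔) + 4) = -6*(-10/3 + 4) = -6*⅔ = -4)
√(P + 3382) = √(-4 + 3382) = √3378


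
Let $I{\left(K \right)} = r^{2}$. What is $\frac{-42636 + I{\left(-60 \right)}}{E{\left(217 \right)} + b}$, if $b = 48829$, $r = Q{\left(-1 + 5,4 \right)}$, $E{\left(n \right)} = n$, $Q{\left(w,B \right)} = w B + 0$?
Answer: $- \frac{21190}{24523} \approx -0.86409$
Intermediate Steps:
$Q{\left(w,B \right)} = B w$ ($Q{\left(w,B \right)} = B w + 0 = B w$)
$r = 16$ ($r = 4 \left(-1 + 5\right) = 4 \cdot 4 = 16$)
$I{\left(K \right)} = 256$ ($I{\left(K \right)} = 16^{2} = 256$)
$\frac{-42636 + I{\left(-60 \right)}}{E{\left(217 \right)} + b} = \frac{-42636 + 256}{217 + 48829} = - \frac{42380}{49046} = \left(-42380\right) \frac{1}{49046} = - \frac{21190}{24523}$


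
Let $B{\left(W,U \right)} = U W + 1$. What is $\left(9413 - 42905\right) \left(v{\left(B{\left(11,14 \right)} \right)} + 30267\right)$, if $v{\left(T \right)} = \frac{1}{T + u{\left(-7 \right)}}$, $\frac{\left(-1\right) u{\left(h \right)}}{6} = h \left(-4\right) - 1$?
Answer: $- \frac{7095883056}{7} \approx -1.0137 \cdot 10^{9}$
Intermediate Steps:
$u{\left(h \right)} = 6 + 24 h$ ($u{\left(h \right)} = - 6 \left(h \left(-4\right) - 1\right) = - 6 \left(- 4 h - 1\right) = - 6 \left(-1 - 4 h\right) = 6 + 24 h$)
$B{\left(W,U \right)} = 1 + U W$
$v{\left(T \right)} = \frac{1}{-162 + T}$ ($v{\left(T \right)} = \frac{1}{T + \left(6 + 24 \left(-7\right)\right)} = \frac{1}{T + \left(6 - 168\right)} = \frac{1}{T - 162} = \frac{1}{-162 + T}$)
$\left(9413 - 42905\right) \left(v{\left(B{\left(11,14 \right)} \right)} + 30267\right) = \left(9413 - 42905\right) \left(\frac{1}{-162 + \left(1 + 14 \cdot 11\right)} + 30267\right) = - 33492 \left(\frac{1}{-162 + \left(1 + 154\right)} + 30267\right) = - 33492 \left(\frac{1}{-162 + 155} + 30267\right) = - 33492 \left(\frac{1}{-7} + 30267\right) = - 33492 \left(- \frac{1}{7} + 30267\right) = \left(-33492\right) \frac{211868}{7} = - \frac{7095883056}{7}$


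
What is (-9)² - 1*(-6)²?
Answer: 45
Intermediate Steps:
(-9)² - 1*(-6)² = 81 - 1*36 = 81 - 36 = 45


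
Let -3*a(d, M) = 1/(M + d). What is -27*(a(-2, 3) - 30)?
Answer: 819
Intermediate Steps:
a(d, M) = -1/(3*(M + d))
-27*(a(-2, 3) - 30) = -27*(-1/(3*3 + 3*(-2)) - 30) = -27*(-1/(9 - 6) - 30) = -27*(-1/3 - 30) = -27*(-1*⅓ - 30) = -27*(-⅓ - 30) = -27*(-91/3) = 819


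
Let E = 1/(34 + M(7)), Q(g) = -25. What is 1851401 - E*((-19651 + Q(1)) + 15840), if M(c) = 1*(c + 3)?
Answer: 20366370/11 ≈ 1.8515e+6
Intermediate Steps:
M(c) = 3 + c (M(c) = 1*(3 + c) = 3 + c)
E = 1/44 (E = 1/(34 + (3 + 7)) = 1/(34 + 10) = 1/44 ≈ 0.022727)
1851401 - E*((-19651 + Q(1)) + 15840) = 1851401 - ((-19651 - 25) + 15840)/44 = 1851401 - (-19676 + 15840)/44 = 1851401 - (-3836)/44 = 1851401 - 1*(-959/11) = 1851401 + 959/11 = 20366370/11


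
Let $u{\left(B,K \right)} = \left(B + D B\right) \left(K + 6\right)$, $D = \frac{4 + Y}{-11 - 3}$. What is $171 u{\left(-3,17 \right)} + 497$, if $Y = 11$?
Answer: $\frac{18757}{14} \approx 1339.8$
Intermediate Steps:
$D = - \frac{15}{14}$ ($D = \frac{4 + 11}{-11 - 3} = \frac{15}{-14} = 15 \left(- \frac{1}{14}\right) = - \frac{15}{14} \approx -1.0714$)
$u{\left(B,K \right)} = - \frac{B \left(6 + K\right)}{14}$ ($u{\left(B,K \right)} = \left(B - \frac{15 B}{14}\right) \left(K + 6\right) = - \frac{B}{14} \left(6 + K\right) = - \frac{B \left(6 + K\right)}{14}$)
$171 u{\left(-3,17 \right)} + 497 = 171 \left(\left(- \frac{1}{14}\right) \left(-3\right) \left(6 + 17\right)\right) + 497 = 171 \left(\left(- \frac{1}{14}\right) \left(-3\right) 23\right) + 497 = 171 \cdot \frac{69}{14} + 497 = \frac{11799}{14} + 497 = \frac{18757}{14}$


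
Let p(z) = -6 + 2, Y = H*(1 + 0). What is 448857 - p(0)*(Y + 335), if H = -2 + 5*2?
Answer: 450229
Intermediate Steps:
H = 8 (H = -2 + 10 = 8)
Y = 8 (Y = 8*(1 + 0) = 8*1 = 8)
p(z) = -4
448857 - p(0)*(Y + 335) = 448857 - (-4)*(8 + 335) = 448857 - (-4)*343 = 448857 - 1*(-1372) = 448857 + 1372 = 450229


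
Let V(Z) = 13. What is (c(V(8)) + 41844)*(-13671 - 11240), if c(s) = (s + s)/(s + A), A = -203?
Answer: -99025385137/95 ≈ -1.0424e+9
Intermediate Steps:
c(s) = 2*s/(-203 + s) (c(s) = (s + s)/(s - 203) = (2*s)/(-203 + s) = 2*s/(-203 + s))
(c(V(8)) + 41844)*(-13671 - 11240) = (2*13/(-203 + 13) + 41844)*(-13671 - 11240) = (2*13/(-190) + 41844)*(-24911) = (2*13*(-1/190) + 41844)*(-24911) = (-13/95 + 41844)*(-24911) = (3975167/95)*(-24911) = -99025385137/95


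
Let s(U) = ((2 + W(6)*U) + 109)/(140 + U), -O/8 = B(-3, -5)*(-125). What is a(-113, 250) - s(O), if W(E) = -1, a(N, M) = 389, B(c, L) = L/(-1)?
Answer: 2004349/5140 ≈ 389.95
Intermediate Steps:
B(c, L) = -L (B(c, L) = L*(-1) = -L)
O = 5000 (O = -8*(-1*(-5))*(-125) = -40*(-125) = -8*(-625) = 5000)
s(U) = (111 - U)/(140 + U) (s(U) = ((2 - U) + 109)/(140 + U) = (111 - U)/(140 + U))
a(-113, 250) - s(O) = 389 - (111 - 1*5000)/(140 + 5000) = 389 - (111 - 5000)/5140 = 389 - (-4889)/5140 = 389 - 1*(-4889/5140) = 389 + 4889/5140 = 2004349/5140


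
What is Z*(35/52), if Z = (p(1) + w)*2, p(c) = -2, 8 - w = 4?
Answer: 35/13 ≈ 2.6923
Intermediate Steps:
w = 4 (w = 8 - 1*4 = 8 - 4 = 4)
Z = 4 (Z = (-2 + 4)*2 = 2*2 = 4)
Z*(35/52) = 4*(35/52) = 35/13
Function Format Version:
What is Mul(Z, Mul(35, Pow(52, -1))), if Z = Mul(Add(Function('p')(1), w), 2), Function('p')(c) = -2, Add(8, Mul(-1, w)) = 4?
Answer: Rational(35, 13) ≈ 2.6923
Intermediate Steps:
w = 4 (w = Add(8, Mul(-1, 4)) = Add(8, -4) = 4)
Z = 4 (Z = Mul(Add(-2, 4), 2) = Mul(2, 2) = 4)
Mul(Z, Mul(35, Pow(52, -1))) = Mul(4, Mul(35, Pow(52, -1))) = Mul(4, Mul(35, Rational(1, 52))) = Mul(4, Rational(35, 52)) = Rational(35, 13)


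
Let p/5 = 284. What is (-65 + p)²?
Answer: 1836025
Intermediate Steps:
p = 1420 (p = 5*284 = 1420)
(-65 + p)² = (-65 + 1420)² = 1355² = 1836025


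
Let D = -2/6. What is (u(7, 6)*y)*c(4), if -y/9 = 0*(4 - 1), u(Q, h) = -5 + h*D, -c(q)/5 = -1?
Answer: 0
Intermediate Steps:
D = -⅓ (D = -2*⅙ = -⅓ ≈ -0.33333)
c(q) = 5 (c(q) = -5*(-1) = 5)
u(Q, h) = -5 - h/3 (u(Q, h) = -5 + h*(-⅓) = -5 - h/3)
y = 0 (y = -0*(4 - 1) = -0*3 = -9*0 = 0)
(u(7, 6)*y)*c(4) = ((-5 - ⅓*6)*0)*5 = ((-5 - 2)*0)*5 = -7*0*5 = 0*5 = 0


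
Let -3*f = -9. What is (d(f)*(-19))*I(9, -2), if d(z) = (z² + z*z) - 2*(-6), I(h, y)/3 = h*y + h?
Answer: 15390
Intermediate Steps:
f = 3 (f = -⅓*(-9) = 3)
I(h, y) = 3*h + 3*h*y (I(h, y) = 3*(h*y + h) = 3*(h + h*y) = 3*h + 3*h*y)
d(z) = 12 + 2*z² (d(z) = (z² + z²) + 12 = 2*z² + 12 = 12 + 2*z²)
(d(f)*(-19))*I(9, -2) = ((12 + 2*3²)*(-19))*(3*9*(1 - 2)) = ((12 + 2*9)*(-19))*(3*9*(-1)) = ((12 + 18)*(-19))*(-27) = (30*(-19))*(-27) = -570*(-27) = 15390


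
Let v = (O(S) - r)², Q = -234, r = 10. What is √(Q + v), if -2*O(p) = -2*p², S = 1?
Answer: 3*I*√17 ≈ 12.369*I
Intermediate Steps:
O(p) = p² (O(p) = -(-1)*p² = p²)
v = 81 (v = (1² - 1*10)² = (1 - 10)² = (-9)² = 81)
√(Q + v) = √(-234 + 81) = √(-153) = 3*I*√17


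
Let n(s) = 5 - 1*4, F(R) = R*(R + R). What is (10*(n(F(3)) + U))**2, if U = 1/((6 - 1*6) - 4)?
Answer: 225/4 ≈ 56.250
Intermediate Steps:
F(R) = 2*R**2 (F(R) = R*(2*R) = 2*R**2)
n(s) = 1 (n(s) = 5 - 4 = 1)
U = -1/4 (U = 1/((6 - 6) - 4) = 1/(0 - 4) = 1/(-4) = -1/4 ≈ -0.25000)
(10*(n(F(3)) + U))**2 = (10*(1 - 1/4))**2 = (10*(3/4))**2 = (15/2)**2 = 225/4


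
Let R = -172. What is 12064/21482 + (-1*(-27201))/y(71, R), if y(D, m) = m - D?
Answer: -96900055/870021 ≈ -111.38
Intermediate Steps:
12064/21482 + (-1*(-27201))/y(71, R) = 12064/21482 + (-1*(-27201))/(-172 - 1*71) = 12064*(1/21482) + 27201/(-172 - 71) = 6032/10741 + 27201/(-243) = 6032/10741 + 27201*(-1/243) = 6032/10741 - 9067/81 = -96900055/870021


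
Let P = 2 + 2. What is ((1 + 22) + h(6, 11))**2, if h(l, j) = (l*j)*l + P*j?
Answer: 214369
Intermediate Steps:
P = 4
h(l, j) = 4*j + j*l**2 (h(l, j) = (l*j)*l + 4*j = (j*l)*l + 4*j = j*l**2 + 4*j = 4*j + j*l**2)
((1 + 22) + h(6, 11))**2 = ((1 + 22) + 11*(4 + 6**2))**2 = (23 + 11*(4 + 36))**2 = (23 + 11*40)**2 = (23 + 440)**2 = 463**2 = 214369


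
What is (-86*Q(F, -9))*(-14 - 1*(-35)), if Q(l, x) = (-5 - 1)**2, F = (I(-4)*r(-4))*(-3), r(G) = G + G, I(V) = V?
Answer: -65016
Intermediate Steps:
r(G) = 2*G
F = -96 (F = -8*(-4)*(-3) = -4*(-8)*(-3) = 32*(-3) = -96)
Q(l, x) = 36 (Q(l, x) = (-6)**2 = 36)
(-86*Q(F, -9))*(-14 - 1*(-35)) = (-86*36)*(-14 - 1*(-35)) = -3096*(-14 + 35) = -3096*21 = -65016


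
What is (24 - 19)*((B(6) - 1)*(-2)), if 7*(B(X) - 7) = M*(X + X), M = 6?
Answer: -1140/7 ≈ -162.86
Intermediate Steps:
B(X) = 7 + 12*X/7 (B(X) = 7 + (6*(X + X))/7 = 7 + (6*(2*X))/7 = 7 + (12*X)/7 = 7 + 12*X/7)
(24 - 19)*((B(6) - 1)*(-2)) = (24 - 19)*(((7 + (12/7)*6) - 1)*(-2)) = 5*(((7 + 72/7) - 1)*(-2)) = 5*((121/7 - 1)*(-2)) = 5*((114/7)*(-2)) = 5*(-228/7) = -1140/7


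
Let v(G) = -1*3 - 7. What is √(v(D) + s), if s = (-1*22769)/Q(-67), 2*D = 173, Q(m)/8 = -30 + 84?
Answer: I*√81267/36 ≈ 7.9187*I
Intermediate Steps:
Q(m) = 432 (Q(m) = 8*(-30 + 84) = 8*54 = 432)
D = 173/2 (D = (½)*173 = 173/2 ≈ 86.500)
s = -22769/432 (s = -1*22769/432 = -22769*1/432 = -22769/432 ≈ -52.706)
v(G) = -10 (v(G) = -3 - 7 = -10)
√(v(D) + s) = √(-10 - 22769/432) = √(-27089/432) = I*√81267/36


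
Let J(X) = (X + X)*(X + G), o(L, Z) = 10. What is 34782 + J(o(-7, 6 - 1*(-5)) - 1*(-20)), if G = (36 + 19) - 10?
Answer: 39282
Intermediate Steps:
G = 45 (G = 55 - 10 = 45)
J(X) = 2*X*(45 + X) (J(X) = (X + X)*(X + 45) = (2*X)*(45 + X) = 2*X*(45 + X))
34782 + J(o(-7, 6 - 1*(-5)) - 1*(-20)) = 34782 + 2*(10 - 1*(-20))*(45 + (10 - 1*(-20))) = 34782 + 2*(10 + 20)*(45 + (10 + 20)) = 34782 + 2*30*(45 + 30) = 34782 + 2*30*75 = 34782 + 4500 = 39282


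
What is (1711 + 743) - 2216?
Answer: 238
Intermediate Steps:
(1711 + 743) - 2216 = 2454 - 2216 = 238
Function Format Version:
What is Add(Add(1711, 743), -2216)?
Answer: 238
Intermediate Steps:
Add(Add(1711, 743), -2216) = Add(2454, -2216) = 238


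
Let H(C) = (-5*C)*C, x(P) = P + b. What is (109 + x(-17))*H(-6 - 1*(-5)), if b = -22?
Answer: -350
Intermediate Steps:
x(P) = -22 + P (x(P) = P - 22 = -22 + P)
H(C) = -5*C**2
(109 + x(-17))*H(-6 - 1*(-5)) = (109 + (-22 - 17))*(-5*(-6 - 1*(-5))**2) = (109 - 39)*(-5*(-6 + 5)**2) = 70*(-5*(-1)**2) = 70*(-5*1) = 70*(-5) = -350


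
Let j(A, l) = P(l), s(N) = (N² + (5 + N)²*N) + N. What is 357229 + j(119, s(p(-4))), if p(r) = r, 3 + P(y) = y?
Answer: 357234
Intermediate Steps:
P(y) = -3 + y
s(N) = N + N² + N*(5 + N)² (s(N) = (N² + N*(5 + N)²) + N = N + N² + N*(5 + N)²)
j(A, l) = -3 + l
357229 + j(119, s(p(-4))) = 357229 + (-3 - 4*(1 - 4 + (5 - 4)²)) = 357229 + (-3 - 4*(1 - 4 + 1²)) = 357229 + (-3 - 4*(1 - 4 + 1)) = 357229 + (-3 - 4*(-2)) = 357229 + (-3 + 8) = 357229 + 5 = 357234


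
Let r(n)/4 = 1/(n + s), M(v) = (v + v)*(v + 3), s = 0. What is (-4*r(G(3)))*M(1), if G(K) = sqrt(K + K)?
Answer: -64*sqrt(6)/3 ≈ -52.256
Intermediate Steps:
G(K) = sqrt(2)*sqrt(K) (G(K) = sqrt(2*K) = sqrt(2)*sqrt(K))
M(v) = 2*v*(3 + v) (M(v) = (2*v)*(3 + v) = 2*v*(3 + v))
r(n) = 4/n (r(n) = 4/(n + 0) = 4/n)
(-4*r(G(3)))*M(1) = (-16/(sqrt(2)*sqrt(3)))*(2*1*(3 + 1)) = (-16/(sqrt(6)))*(2*1*4) = -16*sqrt(6)/6*8 = -8*sqrt(6)/3*8 = -64*sqrt(6)/3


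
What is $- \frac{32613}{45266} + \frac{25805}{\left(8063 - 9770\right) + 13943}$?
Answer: $\frac{384518231}{276937388} \approx 1.3885$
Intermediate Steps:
$- \frac{32613}{45266} + \frac{25805}{\left(8063 - 9770\right) + 13943} = \left(-32613\right) \frac{1}{45266} + \frac{25805}{-1707 + 13943} = - \frac{32613}{45266} + \frac{25805}{12236} = \frac{384518231}{276937388}$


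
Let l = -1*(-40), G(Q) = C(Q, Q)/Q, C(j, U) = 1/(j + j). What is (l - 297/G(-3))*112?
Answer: -594272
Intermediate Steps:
C(j, U) = 1/(2*j)
G(Q) = 1/(2*Q**2) (G(Q) = (1/(2*Q))/Q = 1/(2*Q**2))
l = 40
(l - 297/G(-3))*112 = (40 - 297/((1/2)/(-3)**2))*112 = (40 - 297/((1/2)*(1/9)))*112 = (40 - 297/1/18)*112 = (40 - 297*18)*112 = (40 - 5346)*112 = -5306*112 = -594272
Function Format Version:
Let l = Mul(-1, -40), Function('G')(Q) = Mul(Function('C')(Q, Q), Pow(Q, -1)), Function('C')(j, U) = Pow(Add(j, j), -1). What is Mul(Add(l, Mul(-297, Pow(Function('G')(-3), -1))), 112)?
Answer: -594272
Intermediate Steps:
Function('C')(j, U) = Mul(Rational(1, 2), Pow(j, -1)) (Function('C')(j, U) = Pow(Mul(2, j), -1) = Mul(Rational(1, 2), Pow(j, -1)))
Function('G')(Q) = Mul(Rational(1, 2), Pow(Q, -2)) (Function('G')(Q) = Mul(Mul(Rational(1, 2), Pow(Q, -1)), Pow(Q, -1)) = Mul(Rational(1, 2), Pow(Q, -2)))
l = 40
Mul(Add(l, Mul(-297, Pow(Function('G')(-3), -1))), 112) = Mul(Add(40, Mul(-297, Pow(Mul(Rational(1, 2), Pow(-3, -2)), -1))), 112) = Mul(Add(40, Mul(-297, Pow(Mul(Rational(1, 2), Rational(1, 9)), -1))), 112) = Mul(Add(40, Mul(-297, Pow(Rational(1, 18), -1))), 112) = Mul(Add(40, Mul(-297, 18)), 112) = Mul(Add(40, -5346), 112) = Mul(-5306, 112) = -594272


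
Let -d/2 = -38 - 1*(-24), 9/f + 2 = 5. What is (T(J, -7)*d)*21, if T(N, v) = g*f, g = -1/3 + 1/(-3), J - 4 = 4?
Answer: -1176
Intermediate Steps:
f = 3 (f = 9/(-2 + 5) = 9/3 = 9*(⅓) = 3)
J = 8 (J = 4 + 4 = 8)
g = -⅔ (g = -1*⅓ + 1*(-⅓) = -⅓ - ⅓ = -⅔ ≈ -0.66667)
d = 28 (d = -2*(-38 - 1*(-24)) = -2*(-38 + 24) = -2*(-14) = 28)
T(N, v) = -2 (T(N, v) = -⅔*3 = -2)
(T(J, -7)*d)*21 = -2*28*21 = -56*21 = -1176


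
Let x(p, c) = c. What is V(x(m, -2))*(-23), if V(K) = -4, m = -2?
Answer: 92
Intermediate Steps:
V(x(m, -2))*(-23) = -4*(-23) = 92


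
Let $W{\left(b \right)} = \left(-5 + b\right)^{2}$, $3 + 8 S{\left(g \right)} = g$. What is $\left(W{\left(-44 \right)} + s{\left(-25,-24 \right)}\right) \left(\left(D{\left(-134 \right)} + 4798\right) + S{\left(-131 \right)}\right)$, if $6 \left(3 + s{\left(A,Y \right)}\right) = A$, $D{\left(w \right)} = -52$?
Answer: $\frac{271704871}{24} \approx 1.1321 \cdot 10^{7}$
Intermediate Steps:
$S{\left(g \right)} = - \frac{3}{8} + \frac{g}{8}$
$s{\left(A,Y \right)} = -3 + \frac{A}{6}$
$\left(W{\left(-44 \right)} + s{\left(-25,-24 \right)}\right) \left(\left(D{\left(-134 \right)} + 4798\right) + S{\left(-131 \right)}\right) = \left(\left(-5 - 44\right)^{2} + \left(-3 + \frac{1}{6} \left(-25\right)\right)\right) \left(\left(-52 + 4798\right) + \left(- \frac{3}{8} + \frac{1}{8} \left(-131\right)\right)\right) = \left(\left(-49\right)^{2} - \frac{43}{6}\right) \left(4746 - \frac{67}{4}\right) = \left(2401 - \frac{43}{6}\right) \left(4746 - \frac{67}{4}\right) = \frac{14363}{6} \cdot \frac{18917}{4} = \frac{271704871}{24}$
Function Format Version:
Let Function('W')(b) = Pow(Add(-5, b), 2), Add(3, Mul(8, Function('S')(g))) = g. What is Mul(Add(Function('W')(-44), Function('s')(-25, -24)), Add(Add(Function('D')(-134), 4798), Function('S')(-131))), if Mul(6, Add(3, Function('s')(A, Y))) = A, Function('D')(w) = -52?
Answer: Rational(271704871, 24) ≈ 1.1321e+7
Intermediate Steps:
Function('S')(g) = Add(Rational(-3, 8), Mul(Rational(1, 8), g))
Function('s')(A, Y) = Add(-3, Mul(Rational(1, 6), A))
Mul(Add(Function('W')(-44), Function('s')(-25, -24)), Add(Add(Function('D')(-134), 4798), Function('S')(-131))) = Mul(Add(Pow(Add(-5, -44), 2), Add(-3, Mul(Rational(1, 6), -25))), Add(Add(-52, 4798), Add(Rational(-3, 8), Mul(Rational(1, 8), -131)))) = Mul(Add(Pow(-49, 2), Add(-3, Rational(-25, 6))), Add(4746, Add(Rational(-3, 8), Rational(-131, 8)))) = Mul(Add(2401, Rational(-43, 6)), Add(4746, Rational(-67, 4))) = Mul(Rational(14363, 6), Rational(18917, 4)) = Rational(271704871, 24)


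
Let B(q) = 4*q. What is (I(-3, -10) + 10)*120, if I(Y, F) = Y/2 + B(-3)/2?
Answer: 300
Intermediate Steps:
I(Y, F) = -6 + Y/2 (I(Y, F) = Y/2 + (4*(-3))/2 = Y*(½) - 12*½ = Y/2 - 6 = -6 + Y/2)
(I(-3, -10) + 10)*120 = ((-6 + (½)*(-3)) + 10)*120 = ((-6 - 3/2) + 10)*120 = (-15/2 + 10)*120 = (5/2)*120 = 300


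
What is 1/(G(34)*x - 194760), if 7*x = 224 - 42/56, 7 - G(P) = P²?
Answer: -28/6479337 ≈ -4.3214e-6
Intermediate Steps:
G(P) = 7 - P²
x = 893/28 (x = (224 - 42/56)/7 = (224 - 1*¾)/7 = (224 - ¾)/7 = (⅐)*(893/4) = 893/28 ≈ 31.893)
1/(G(34)*x - 194760) = 1/((7 - 1*34²)*(893/28) - 194760) = 1/((7 - 1*1156)*(893/28) - 194760) = 1/((7 - 1156)*(893/28) - 194760) = 1/(-1149*893/28 - 194760) = 1/(-1026057/28 - 194760) = 1/(-6479337/28) = -28/6479337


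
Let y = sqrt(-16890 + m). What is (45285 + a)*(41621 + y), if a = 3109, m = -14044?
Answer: 2014206674 + 48394*I*sqrt(30934) ≈ 2.0142e+9 + 8.5116e+6*I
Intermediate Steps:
y = I*sqrt(30934) (y = sqrt(-16890 - 14044) = sqrt(-30934) = I*sqrt(30934) ≈ 175.88*I)
(45285 + a)*(41621 + y) = (45285 + 3109)*(41621 + I*sqrt(30934)) = 48394*(41621 + I*sqrt(30934)) = 2014206674 + 48394*I*sqrt(30934)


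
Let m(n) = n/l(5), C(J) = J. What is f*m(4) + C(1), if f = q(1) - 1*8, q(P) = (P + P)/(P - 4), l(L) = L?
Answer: -89/15 ≈ -5.9333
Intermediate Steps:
q(P) = 2*P/(-4 + P) (q(P) = (2*P)/(-4 + P) = 2*P/(-4 + P))
m(n) = n/5
f = -26/3 (f = 2*1/(-4 + 1) - 1*8 = 2*1/(-3) - 8 = 2*1*(-⅓) - 8 = -⅔ - 8 = -26/3 ≈ -8.6667)
f*m(4) + C(1) = -26*4/15 + 1 = -26/3*⅘ + 1 = -104/15 + 1 = -89/15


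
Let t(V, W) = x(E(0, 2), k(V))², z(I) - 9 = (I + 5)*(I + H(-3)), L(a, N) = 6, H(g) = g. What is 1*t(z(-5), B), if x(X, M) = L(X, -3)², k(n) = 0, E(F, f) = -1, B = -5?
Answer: 1296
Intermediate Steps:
x(X, M) = 36 (x(X, M) = 6² = 36)
z(I) = 9 + (-3 + I)*(5 + I) (z(I) = 9 + (I + 5)*(I - 3) = 9 + (5 + I)*(-3 + I) = 9 + (-3 + I)*(5 + I))
t(V, W) = 1296 (t(V, W) = 36² = 1296)
1*t(z(-5), B) = 1*1296 = 1296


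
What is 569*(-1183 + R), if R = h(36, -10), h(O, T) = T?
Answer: -678817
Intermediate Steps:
R = -10
569*(-1183 + R) = 569*(-1183 - 10) = 569*(-1193) = -678817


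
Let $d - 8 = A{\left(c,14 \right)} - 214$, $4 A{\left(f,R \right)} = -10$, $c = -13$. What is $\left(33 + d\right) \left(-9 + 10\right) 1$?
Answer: $- \frac{351}{2} \approx -175.5$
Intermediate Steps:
$A{\left(f,R \right)} = - \frac{5}{2}$ ($A{\left(f,R \right)} = \frac{1}{4} \left(-10\right) = - \frac{5}{2}$)
$d = - \frac{417}{2}$ ($d = 8 - \frac{433}{2} = - \frac{417}{2} \approx -208.5$)
$\left(33 + d\right) \left(-9 + 10\right) 1 = \left(33 - \frac{417}{2}\right) \left(-9 + 10\right) 1 = - \frac{351 \cdot 1 \cdot 1}{2} = \left(- \frac{351}{2}\right) 1 = - \frac{351}{2}$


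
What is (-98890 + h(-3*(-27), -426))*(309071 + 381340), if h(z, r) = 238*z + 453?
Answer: -54652244349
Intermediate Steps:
h(z, r) = 453 + 238*z
(-98890 + h(-3*(-27), -426))*(309071 + 381340) = (-98890 + (453 + 238*(-3*(-27))))*(309071 + 381340) = (-98890 + (453 + 238*81))*690411 = (-98890 + (453 + 19278))*690411 = (-98890 + 19731)*690411 = -79159*690411 = -54652244349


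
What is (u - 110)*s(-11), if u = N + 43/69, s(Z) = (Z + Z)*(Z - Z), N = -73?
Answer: 0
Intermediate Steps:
s(Z) = 0 (s(Z) = (2*Z)*0 = 0)
u = -4994/69 (u = -73 + 43/69 = -4994/69 ≈ -72.377)
(u - 110)*s(-11) = (-4994/69 - 110)*0 = -12584/69*0 = 0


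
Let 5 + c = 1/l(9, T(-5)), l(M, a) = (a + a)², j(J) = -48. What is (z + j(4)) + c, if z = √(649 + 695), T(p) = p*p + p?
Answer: -84799/1600 + 8*√21 ≈ -16.339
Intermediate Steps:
T(p) = p + p² (T(p) = p² + p = p + p²)
l(M, a) = 4*a² (l(M, a) = (2*a)² = 4*a²)
z = 8*√21 (z = √1344 = 8*√21 ≈ 36.661)
c = -7999/1600 (c = -5 + 1/(4*(-5*(1 - 5))²) = -5 + 1/(4*(-5*(-4))²) = -5 + 1/(4*20²) = -5 + 1/(4*400) = -5 + 1/1600 = -7999/1600 ≈ -4.9994)
(z + j(4)) + c = (8*√21 - 48) - 7999/1600 = (-48 + 8*√21) - 7999/1600 = -84799/1600 + 8*√21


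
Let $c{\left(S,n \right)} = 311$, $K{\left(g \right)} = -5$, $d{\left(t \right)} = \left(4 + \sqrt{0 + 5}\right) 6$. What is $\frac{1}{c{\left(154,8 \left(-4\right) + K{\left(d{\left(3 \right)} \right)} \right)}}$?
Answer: $\frac{1}{311} \approx 0.0032154$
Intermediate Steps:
$d{\left(t \right)} = 24 + 6 \sqrt{5}$ ($d{\left(t \right)} = \left(4 + \sqrt{5}\right) 6 = 24 + 6 \sqrt{5}$)
$\frac{1}{c{\left(154,8 \left(-4\right) + K{\left(d{\left(3 \right)} \right)} \right)}} = \frac{1}{311}$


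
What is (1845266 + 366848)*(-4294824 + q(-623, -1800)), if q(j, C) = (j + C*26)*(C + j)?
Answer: 244684373925970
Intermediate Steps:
q(j, C) = (C + j)*(j + 26*C) (q(j, C) = (j + 26*C)*(C + j) = (C + j)*(j + 26*C))
(1845266 + 366848)*(-4294824 + q(-623, -1800)) = (1845266 + 366848)*(-4294824 + ((-623)² + 26*(-1800)² + 27*(-1800)*(-623))) = 2212114*(-4294824 + (388129 + 26*3240000 + 30277800)) = 2212114*(-4294824 + (388129 + 84240000 + 30277800)) = 2212114*(-4294824 + 114905929) = 2212114*110611105 = 244684373925970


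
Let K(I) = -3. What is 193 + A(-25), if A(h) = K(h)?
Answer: 190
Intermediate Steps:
A(h) = -3
193 + A(-25) = 193 - 3 = 190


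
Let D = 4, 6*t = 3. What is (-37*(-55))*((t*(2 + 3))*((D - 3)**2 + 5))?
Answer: 30525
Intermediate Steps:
t = 1/2 (t = (1/6)*3 = 1/2 ≈ 0.50000)
(-37*(-55))*((t*(2 + 3))*((D - 3)**2 + 5)) = (-37*(-55))*(((2 + 3)/2)*((4 - 3)**2 + 5)) = 2035*(((1/2)*5)*(1**2 + 5)) = 2035*(5*(1 + 5)/2) = 2035*((5/2)*6) = 2035*15 = 30525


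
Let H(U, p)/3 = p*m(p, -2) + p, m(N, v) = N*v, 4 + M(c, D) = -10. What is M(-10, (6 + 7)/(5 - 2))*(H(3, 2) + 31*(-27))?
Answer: 11970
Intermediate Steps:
M(c, D) = -14 (M(c, D) = -4 - 10 = -14)
H(U, p) = -6*p² + 3*p (H(U, p) = 3*(p*(p*(-2)) + p) = 3*(p*(-2*p) + p) = 3*(-2*p² + p) = 3*(p - 2*p²) = -6*p² + 3*p)
M(-10, (6 + 7)/(5 - 2))*(H(3, 2) + 31*(-27)) = -14*(3*2*(1 - 2*2) + 31*(-27)) = -14*(3*2*(1 - 4) - 837) = -14*(3*2*(-3) - 837) = -14*(-18 - 837) = -14*(-855) = 11970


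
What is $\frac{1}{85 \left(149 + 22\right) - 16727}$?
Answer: $- \frac{1}{2192} \approx -0.0004562$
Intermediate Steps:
$\frac{1}{85 \left(149 + 22\right) - 16727} = \frac{1}{85 \cdot 171 - 16727} = \frac{1}{14535 - 16727} = \frac{1}{-2192} = - \frac{1}{2192}$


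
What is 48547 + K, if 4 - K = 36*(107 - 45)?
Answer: 46319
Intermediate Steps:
K = -2228 (K = 4 - 36*(107 - 45) = 4 - 36*62 = 4 - 1*2232 = 4 - 2232 = -2228)
48547 + K = 48547 - 2228 = 46319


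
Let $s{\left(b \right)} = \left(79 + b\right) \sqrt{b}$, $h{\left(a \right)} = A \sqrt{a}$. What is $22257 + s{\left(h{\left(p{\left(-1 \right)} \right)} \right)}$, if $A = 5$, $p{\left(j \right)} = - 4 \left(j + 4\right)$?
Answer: $22257 + \sqrt[4]{3} \sqrt{10} \sqrt{i} \left(79 + 10 i \sqrt{3}\right) \approx 22439.0 + 283.46 i$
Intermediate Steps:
$p{\left(j \right)} = -16 - 4 j$ ($p{\left(j \right)} = - 4 \left(4 + j\right) = -16 - 4 j$)
$h{\left(a \right)} = 5 \sqrt{a}$
$s{\left(b \right)} = \sqrt{b} \left(79 + b\right)$
$22257 + s{\left(h{\left(p{\left(-1 \right)} \right)} \right)} = 22257 + \sqrt{5 \sqrt{-16 - -4}} \left(79 + 5 \sqrt{-16 - -4}\right) = 22257 + \sqrt{5 \sqrt{-16 + 4}} \left(79 + 5 \sqrt{-16 + 4}\right) = 22257 + \sqrt{5 \sqrt{-12}} \left(79 + 5 \sqrt{-12}\right) = 22257 + \sqrt{5 \cdot 2 i \sqrt{3}} \left(79 + 5 \cdot 2 i \sqrt{3}\right) = 22257 + \sqrt{10 i \sqrt{3}} \left(79 + 10 i \sqrt{3}\right) = 22257 + \sqrt[4]{3} \sqrt{10} \sqrt{i} \left(79 + 10 i \sqrt{3}\right)$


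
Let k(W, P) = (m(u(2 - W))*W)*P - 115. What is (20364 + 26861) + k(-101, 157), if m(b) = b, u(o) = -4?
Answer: 110538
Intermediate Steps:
k(W, P) = -115 - 4*P*W (k(W, P) = (-4*W)*P - 115 = -4*P*W - 115 = -115 - 4*P*W)
(20364 + 26861) + k(-101, 157) = (20364 + 26861) + (-115 - 4*157*(-101)) = 47225 + (-115 + 63428) = 47225 + 63313 = 110538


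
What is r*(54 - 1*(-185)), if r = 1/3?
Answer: 239/3 ≈ 79.667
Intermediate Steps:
r = ⅓ ≈ 0.33333
r*(54 - 1*(-185)) = (54 - 1*(-185))/3 = (54 + 185)/3 = (⅓)*239 = 239/3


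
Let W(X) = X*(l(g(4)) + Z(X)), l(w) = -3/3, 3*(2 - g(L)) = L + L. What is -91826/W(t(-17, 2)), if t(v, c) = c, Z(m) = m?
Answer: -45913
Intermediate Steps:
g(L) = 2 - 2*L/3 (g(L) = 2 - (L + L)/3 = 2 - 2*L/3)
l(w) = -1 (l(w) = -3*⅓ = -1)
W(X) = X*(-1 + X)
-91826/W(t(-17, 2)) = -91826*1/(2*(-1 + 2)) = -91826/(2*1) = -91826/2 = -91826*½ = -45913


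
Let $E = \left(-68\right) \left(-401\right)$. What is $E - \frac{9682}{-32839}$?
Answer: $\frac{895463534}{32839} \approx 27268.0$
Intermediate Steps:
$E = 27268$
$E - \frac{9682}{-32839} = 27268 - \frac{9682}{-32839} = 27268 - 9682 \left(- \frac{1}{32839}\right) = 27268 - - \frac{9682}{32839} = 27268 + \frac{9682}{32839} = \frac{895463534}{32839}$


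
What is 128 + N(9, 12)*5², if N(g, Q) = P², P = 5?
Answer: 753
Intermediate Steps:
N(g, Q) = 25 (N(g, Q) = 5² = 25)
128 + N(9, 12)*5² = 128 + 25*5² = 128 + 25*25 = 128 + 625 = 753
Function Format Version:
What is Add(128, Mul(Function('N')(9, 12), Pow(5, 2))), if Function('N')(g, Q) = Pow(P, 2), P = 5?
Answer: 753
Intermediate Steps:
Function('N')(g, Q) = 25 (Function('N')(g, Q) = Pow(5, 2) = 25)
Add(128, Mul(Function('N')(9, 12), Pow(5, 2))) = Add(128, Mul(25, Pow(5, 2))) = Add(128, Mul(25, 25)) = Add(128, 625) = 753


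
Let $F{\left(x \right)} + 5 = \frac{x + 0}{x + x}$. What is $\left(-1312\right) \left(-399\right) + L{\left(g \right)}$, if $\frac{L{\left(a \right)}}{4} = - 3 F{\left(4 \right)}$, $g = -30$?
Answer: $523542$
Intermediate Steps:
$F{\left(x \right)} = - \frac{9}{2}$ ($F{\left(x \right)} = -5 + \frac{x + 0}{x + x} = -5 + \frac{x}{2 x} = -5 + x \frac{1}{2 x} = -5 + \frac{1}{2} = - \frac{9}{2}$)
$L{\left(a \right)} = 54$ ($L{\left(a \right)} = 4 \left(\left(-3\right) \left(- \frac{9}{2}\right)\right) = 4 \cdot \frac{27}{2} = 54$)
$\left(-1312\right) \left(-399\right) + L{\left(g \right)} = \left(-1312\right) \left(-399\right) + 54 = 523488 + 54 = 523542$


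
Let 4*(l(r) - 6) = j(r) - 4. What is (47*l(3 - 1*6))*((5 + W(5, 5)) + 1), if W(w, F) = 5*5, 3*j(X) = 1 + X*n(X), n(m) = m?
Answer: 50995/6 ≈ 8499.2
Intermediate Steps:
j(X) = ⅓ + X²/3 (j(X) = (1 + X*X)/3 = (1 + X²)/3 = ⅓ + X²/3)
W(w, F) = 25
l(r) = 61/12 + r²/12 (l(r) = 6 + ((⅓ + r²/3) - 4)/4 = 6 + (-11/3 + r²/3)/4 = 6 + (-11/12 + r²/12) = 61/12 + r²/12)
(47*l(3 - 1*6))*((5 + W(5, 5)) + 1) = (47*(61/12 + (3 - 1*6)²/12))*((5 + 25) + 1) = (47*(61/12 + (3 - 6)²/12))*(30 + 1) = (47*(61/12 + (1/12)*(-3)²))*31 = (47*(61/12 + (1/12)*9))*31 = (47*(61/12 + ¾))*31 = (47*(35/6))*31 = (1645/6)*31 = 50995/6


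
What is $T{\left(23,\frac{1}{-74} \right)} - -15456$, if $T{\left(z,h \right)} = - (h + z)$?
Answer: $\frac{1142043}{74} \approx 15433.0$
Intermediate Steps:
$T{\left(z,h \right)} = - h - z$
$T{\left(23,\frac{1}{-74} \right)} - -15456 = \left(- \frac{1}{-74} - 23\right) - -15456 = \left(\left(-1\right) \left(- \frac{1}{74}\right) - 23\right) + 15456 = \left(\frac{1}{74} - 23\right) + 15456 = - \frac{1701}{74} + 15456 = \frac{1142043}{74}$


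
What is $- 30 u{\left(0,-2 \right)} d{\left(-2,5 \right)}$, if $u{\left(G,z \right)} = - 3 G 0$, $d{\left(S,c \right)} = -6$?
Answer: $0$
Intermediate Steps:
$u{\left(G,z \right)} = 0$
$- 30 u{\left(0,-2 \right)} d{\left(-2,5 \right)} = \left(-30\right) 0 \left(-6\right) = 0 \left(-6\right) = 0$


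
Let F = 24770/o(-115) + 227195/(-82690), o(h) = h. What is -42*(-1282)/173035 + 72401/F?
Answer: -4760822439683534/14357466479215 ≈ -331.59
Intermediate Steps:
F = -82974349/380374 (F = 24770/(-115) + 227195/(-82690) = 24770*(-1/115) + 227195*(-1/82690) = -4954/23 - 45439/16538 = -82974349/380374 ≈ -218.14)
-42*(-1282)/173035 + 72401/F = -42*(-1282)/173035 + 72401/(-82974349/380374) = 53844*(1/173035) + 72401*(-380374/82974349) = 53844/173035 - 27539457974/82974349 = -4760822439683534/14357466479215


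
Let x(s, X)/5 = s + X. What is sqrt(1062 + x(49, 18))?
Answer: sqrt(1397) ≈ 37.376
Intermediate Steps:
x(s, X) = 5*X + 5*s (x(s, X) = 5*(s + X) = 5*(X + s) = 5*X + 5*s)
sqrt(1062 + x(49, 18)) = sqrt(1062 + (5*18 + 5*49)) = sqrt(1062 + (90 + 245)) = sqrt(1062 + 335) = sqrt(1397)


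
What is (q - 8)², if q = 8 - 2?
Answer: 4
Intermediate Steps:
q = 6
(q - 8)² = (6 - 8)² = (-2)² = 4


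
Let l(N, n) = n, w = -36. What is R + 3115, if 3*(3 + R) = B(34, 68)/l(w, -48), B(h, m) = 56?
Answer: 56009/18 ≈ 3111.6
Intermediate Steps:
R = -61/18 (R = -3 + (56/(-48))/3 = -3 + (56*(-1/48))/3 = -3 + (⅓)*(-7/6) = -3 - 7/18 = -61/18 ≈ -3.3889)
R + 3115 = -61/18 + 3115 = 56009/18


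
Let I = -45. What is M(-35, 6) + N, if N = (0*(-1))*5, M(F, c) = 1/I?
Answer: -1/45 ≈ -0.022222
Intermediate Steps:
M(F, c) = -1/45 (M(F, c) = 1/(-45) = -1/45)
N = 0 (N = 0*5 = 0)
M(-35, 6) + N = -1/45 + 0 = -1/45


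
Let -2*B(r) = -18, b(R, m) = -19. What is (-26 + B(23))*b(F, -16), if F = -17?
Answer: 323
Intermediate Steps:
B(r) = 9 (B(r) = -1/2*(-18) = 9)
(-26 + B(23))*b(F, -16) = (-26 + 9)*(-19) = -17*(-19) = 323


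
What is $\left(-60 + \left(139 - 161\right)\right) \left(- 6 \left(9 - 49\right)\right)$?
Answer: $-19680$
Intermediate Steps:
$\left(-60 + \left(139 - 161\right)\right) \left(- 6 \left(9 - 49\right)\right) = \left(-60 - 22\right) \left(\left(-6\right) \left(-40\right)\right) = \left(-82\right) 240 = -19680$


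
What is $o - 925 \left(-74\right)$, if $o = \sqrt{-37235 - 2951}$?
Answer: $68450 + i \sqrt{40186} \approx 68450.0 + 200.46 i$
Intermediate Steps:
$o = i \sqrt{40186}$ ($o = \sqrt{-40186} = i \sqrt{40186} \approx 200.46 i$)
$o - 925 \left(-74\right) = i \sqrt{40186} - 925 \left(-74\right) = i \sqrt{40186} - -68450 = i \sqrt{40186} + 68450 = 68450 + i \sqrt{40186}$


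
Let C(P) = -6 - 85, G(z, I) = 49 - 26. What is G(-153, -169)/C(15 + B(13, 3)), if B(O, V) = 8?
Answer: -23/91 ≈ -0.25275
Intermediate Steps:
G(z, I) = 23
C(P) = -91
G(-153, -169)/C(15 + B(13, 3)) = 23/(-91) = 23*(-1/91) = -23/91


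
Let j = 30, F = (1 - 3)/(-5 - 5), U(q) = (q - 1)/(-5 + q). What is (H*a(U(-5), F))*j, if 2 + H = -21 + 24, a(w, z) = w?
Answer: 18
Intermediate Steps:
U(q) = (-1 + q)/(-5 + q)
F = 1/5 (F = -2/(-10) = -2*(-1/10) = 1/5 ≈ 0.20000)
H = 1 (H = -2 + (-21 + 24) = -2 + 3 = 1)
(H*a(U(-5), F))*j = (1*((-1 - 5)/(-5 - 5)))*30 = (1*(-6/(-10)))*30 = (1*(-1/10*(-6)))*30 = (1*(3/5))*30 = (3/5)*30 = 18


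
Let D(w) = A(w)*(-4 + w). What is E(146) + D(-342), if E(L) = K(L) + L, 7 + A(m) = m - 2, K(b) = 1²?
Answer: 121593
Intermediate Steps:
K(b) = 1
A(m) = -9 + m (A(m) = -7 + (m - 2) = -7 + (-2 + m) = -9 + m)
D(w) = (-9 + w)*(-4 + w)
E(L) = 1 + L
E(146) + D(-342) = (1 + 146) + (-9 - 342)*(-4 - 342) = 147 - 351*(-346) = 147 + 121446 = 121593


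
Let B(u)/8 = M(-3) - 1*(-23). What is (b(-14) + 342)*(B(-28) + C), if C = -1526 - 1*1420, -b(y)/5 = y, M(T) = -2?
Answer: -1144536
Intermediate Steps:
b(y) = -5*y
C = -2946 (C = -1526 - 1420 = -2946)
B(u) = 168 (B(u) = 8*(-2 - 1*(-23)) = 8*(-2 + 23) = 8*21 = 168)
(b(-14) + 342)*(B(-28) + C) = (-5*(-14) + 342)*(168 - 2946) = (70 + 342)*(-2778) = 412*(-2778) = -1144536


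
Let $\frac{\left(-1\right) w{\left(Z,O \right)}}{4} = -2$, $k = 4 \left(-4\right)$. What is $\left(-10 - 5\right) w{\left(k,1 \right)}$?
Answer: $-120$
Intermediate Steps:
$k = -16$
$w{\left(Z,O \right)} = 8$ ($w{\left(Z,O \right)} = \left(-4\right) \left(-2\right) = 8$)
$\left(-10 - 5\right) w{\left(k,1 \right)} = \left(-10 - 5\right) 8 = \left(-15\right) 8 = -120$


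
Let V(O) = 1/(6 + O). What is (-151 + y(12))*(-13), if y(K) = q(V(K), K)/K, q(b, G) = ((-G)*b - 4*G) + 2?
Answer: 18122/9 ≈ 2013.6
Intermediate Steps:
q(b, G) = 2 - 4*G - G*b (q(b, G) = (-G*b - 4*G) + 2 = (-4*G - G*b) + 2 = 2 - 4*G - G*b)
y(K) = (2 - 4*K - K/(6 + K))/K
(-151 + y(12))*(-13) = (-151 + (12 - 23*12 - 4*12²)/(12*(6 + 12)))*(-13) = (-151 + (1/12)*(12 - 276 - 4*144)/18)*(-13) = (-151 + (1/12)*(1/18)*(12 - 276 - 576))*(-13) = (-151 + (1/12)*(1/18)*(-840))*(-13) = (-151 - 35/9)*(-13) = -1394/9*(-13) = 18122/9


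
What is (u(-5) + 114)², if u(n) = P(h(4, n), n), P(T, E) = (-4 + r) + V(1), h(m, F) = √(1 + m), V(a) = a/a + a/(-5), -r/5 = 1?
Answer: 279841/25 ≈ 11194.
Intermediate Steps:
r = -5 (r = -5*1 = -5)
V(a) = 1 - a/5 (V(a) = 1 + a*(-⅕) = 1 - a/5)
P(T, E) = -41/5 (P(T, E) = (-4 - 5) + (1 - ⅕*1) = -9 + (1 - ⅕) = -9 + ⅘ = -41/5)
u(n) = -41/5
(u(-5) + 114)² = (-41/5 + 114)² = (529/5)² = 279841/25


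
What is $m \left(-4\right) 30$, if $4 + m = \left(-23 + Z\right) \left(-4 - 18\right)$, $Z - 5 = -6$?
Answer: $-62880$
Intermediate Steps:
$Z = -1$ ($Z = 5 - 6 = -1$)
$m = 524$ ($m = -4 + \left(-23 - 1\right) \left(-4 - 18\right) = -4 - -528 = -4 + 528 = 524$)
$m \left(-4\right) 30 = 524 \left(-4\right) 30 = \left(-2096\right) 30 = -62880$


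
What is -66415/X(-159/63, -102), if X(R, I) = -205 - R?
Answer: 1394715/4252 ≈ 328.01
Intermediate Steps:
-66415/X(-159/63, -102) = -66415/(-205 - (-159)/63) = -66415/(-205 - 1*(-53/21)) = -66415/(-205 + 53/21) = -66415/(-4252/21) = -66415*(-21/4252) = 1394715/4252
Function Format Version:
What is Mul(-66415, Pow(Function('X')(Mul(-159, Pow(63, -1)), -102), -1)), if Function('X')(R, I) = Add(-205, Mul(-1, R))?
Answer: Rational(1394715, 4252) ≈ 328.01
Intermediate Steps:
Mul(-66415, Pow(Function('X')(Mul(-159, Pow(63, -1)), -102), -1)) = Mul(-66415, Pow(Add(-205, Mul(-1, Mul(-159, Pow(63, -1)))), -1)) = Mul(-66415, Pow(Add(-205, Mul(-1, Mul(-159, Rational(1, 63)))), -1)) = Mul(-66415, Pow(Add(-205, Mul(-1, Rational(-53, 21))), -1)) = Mul(-66415, Pow(Add(-205, Rational(53, 21)), -1)) = Mul(-66415, Pow(Rational(-4252, 21), -1)) = Mul(-66415, Rational(-21, 4252)) = Rational(1394715, 4252)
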